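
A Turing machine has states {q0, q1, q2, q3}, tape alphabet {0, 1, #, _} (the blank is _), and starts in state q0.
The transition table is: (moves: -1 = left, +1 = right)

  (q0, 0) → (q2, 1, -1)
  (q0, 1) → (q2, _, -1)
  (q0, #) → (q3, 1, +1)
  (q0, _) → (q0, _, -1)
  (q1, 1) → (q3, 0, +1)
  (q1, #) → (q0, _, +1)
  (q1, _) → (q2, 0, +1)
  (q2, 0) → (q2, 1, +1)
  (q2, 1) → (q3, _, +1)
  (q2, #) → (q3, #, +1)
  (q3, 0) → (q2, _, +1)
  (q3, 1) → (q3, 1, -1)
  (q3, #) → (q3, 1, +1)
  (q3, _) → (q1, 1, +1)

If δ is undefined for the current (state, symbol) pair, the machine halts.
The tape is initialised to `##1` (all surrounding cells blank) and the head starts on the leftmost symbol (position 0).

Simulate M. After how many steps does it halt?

state=q0 head=0 tape=_[#]#1___   (q0,#)→(q3,1,+1)
state=q3 head=1 tape=_1[#]1___   (q3,#)→(q3,1,+1)
state=q3 head=2 tape=_11[1]___   (q3,1)→(q3,1,-1)
state=q3 head=1 tape=_1[1]1___   (q3,1)→(q3,1,-1)
state=q3 head=0 tape=_[1]11___   (q3,1)→(q3,1,-1)
state=q3 head=-1 tape=[_]111___   (q3,_)→(q1,1,+1)
state=q1 head=0 tape=1[1]11___   (q1,1)→(q3,0,+1)
state=q3 head=1 tape=10[1]1___   (q3,1)→(q3,1,-1)
state=q3 head=0 tape=1[0]11___   (q3,0)→(q2,_,+1)
state=q2 head=1 tape=1_[1]1___   (q2,1)→(q3,_,+1)
state=q3 head=2 tape=1__[1]___   (q3,1)→(q3,1,-1)
state=q3 head=1 tape=1_[_]1___   (q3,_)→(q1,1,+1)
state=q1 head=2 tape=1_1[1]___   (q1,1)→(q3,0,+1)
state=q3 head=3 tape=1_10[_]__   (q3,_)→(q1,1,+1)
state=q1 head=4 tape=1_101[_]_   (q1,_)→(q2,0,+1)
state=q2 head=5 tape=1_1010[_]
M halts after 15 transitions.

15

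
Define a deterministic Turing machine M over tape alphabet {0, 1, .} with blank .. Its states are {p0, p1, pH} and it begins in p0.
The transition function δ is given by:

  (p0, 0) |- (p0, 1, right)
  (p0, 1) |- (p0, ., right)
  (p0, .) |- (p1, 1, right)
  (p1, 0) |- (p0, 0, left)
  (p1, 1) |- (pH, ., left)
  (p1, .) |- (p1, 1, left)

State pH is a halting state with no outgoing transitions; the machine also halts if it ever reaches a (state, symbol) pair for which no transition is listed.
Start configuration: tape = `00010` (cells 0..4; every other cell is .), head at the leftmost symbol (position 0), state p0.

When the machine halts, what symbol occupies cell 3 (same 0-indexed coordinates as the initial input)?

state=p0 head=0 tape=[0]0010..   (p0,0)→(p0,1,right)
state=p0 head=1 tape=1[0]010..   (p0,0)→(p0,1,right)
state=p0 head=2 tape=11[0]10..   (p0,0)→(p0,1,right)
state=p0 head=3 tape=111[1]0..   (p0,1)→(p0,.,right)
state=p0 head=4 tape=111.[0]..   (p0,0)→(p0,1,right)
state=p0 head=5 tape=111.1[.].   (p0,.)→(p1,1,right)
state=p1 head=6 tape=111.11[.]   (p1,.)→(p1,1,left)
state=p1 head=5 tape=111.1[1]1   (p1,1)→(pH,.,left)
state=pH head=4 tape=111.[1].1
Cell 3 holds . when M halts.

.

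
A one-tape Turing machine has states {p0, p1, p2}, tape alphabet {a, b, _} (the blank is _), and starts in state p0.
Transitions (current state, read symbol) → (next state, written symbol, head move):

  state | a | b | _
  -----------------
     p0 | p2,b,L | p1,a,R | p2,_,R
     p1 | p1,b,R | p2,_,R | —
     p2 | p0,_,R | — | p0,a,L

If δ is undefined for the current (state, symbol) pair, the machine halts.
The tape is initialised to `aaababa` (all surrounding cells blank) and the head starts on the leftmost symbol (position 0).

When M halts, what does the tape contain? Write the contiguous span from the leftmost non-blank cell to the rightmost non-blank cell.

abb__ab

p0 | __[a]aababa_   read a → write b, move L, go to p2
p2 | _[_]baababa_   read _ → write a, move L, go to p0
p0 | [_]abaababa_   read _ → write _, move R, go to p2
p2 | _[a]baababa_   read a → write _, move R, go to p0
p0 | __[b]aababa_   read b → write a, move R, go to p1
p1 | __a[a]ababa_   read a → write b, move R, go to p1
p1 | __ab[a]baba_   read a → write b, move R, go to p1
p1 | __abb[b]aba_   read b → write _, move R, go to p2
p2 | __abb_[a]ba_   read a → write _, move R, go to p0
p0 | __abb__[b]a_   read b → write a, move R, go to p1
p1 | __abb__a[a]_   read a → write b, move R, go to p1
p1 | __abb__ab[_]
The non-blank tape span at halt is abb__ab.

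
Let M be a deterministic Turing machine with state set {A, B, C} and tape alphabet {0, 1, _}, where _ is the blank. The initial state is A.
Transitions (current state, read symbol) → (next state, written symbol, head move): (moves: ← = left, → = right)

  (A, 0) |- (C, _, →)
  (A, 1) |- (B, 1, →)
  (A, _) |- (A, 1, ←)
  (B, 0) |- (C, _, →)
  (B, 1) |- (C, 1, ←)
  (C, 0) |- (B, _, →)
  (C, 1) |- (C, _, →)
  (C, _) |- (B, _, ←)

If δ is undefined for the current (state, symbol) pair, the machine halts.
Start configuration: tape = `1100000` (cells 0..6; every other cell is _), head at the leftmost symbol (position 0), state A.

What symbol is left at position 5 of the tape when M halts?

state=A head=0 tape=[1]100000_   (A,1)→(B,1,→)
state=B head=1 tape=1[1]00000_   (B,1)→(C,1,←)
state=C head=0 tape=[1]100000_   (C,1)→(C,_,→)
state=C head=1 tape=_[1]00000_   (C,1)→(C,_,→)
state=C head=2 tape=__[0]0000_   (C,0)→(B,_,→)
state=B head=3 tape=___[0]000_   (B,0)→(C,_,→)
state=C head=4 tape=____[0]00_   (C,0)→(B,_,→)
state=B head=5 tape=_____[0]0_   (B,0)→(C,_,→)
state=C head=6 tape=______[0]_   (C,0)→(B,_,→)
state=B head=7 tape=_______[_]
Cell 5 holds _ when M halts.

_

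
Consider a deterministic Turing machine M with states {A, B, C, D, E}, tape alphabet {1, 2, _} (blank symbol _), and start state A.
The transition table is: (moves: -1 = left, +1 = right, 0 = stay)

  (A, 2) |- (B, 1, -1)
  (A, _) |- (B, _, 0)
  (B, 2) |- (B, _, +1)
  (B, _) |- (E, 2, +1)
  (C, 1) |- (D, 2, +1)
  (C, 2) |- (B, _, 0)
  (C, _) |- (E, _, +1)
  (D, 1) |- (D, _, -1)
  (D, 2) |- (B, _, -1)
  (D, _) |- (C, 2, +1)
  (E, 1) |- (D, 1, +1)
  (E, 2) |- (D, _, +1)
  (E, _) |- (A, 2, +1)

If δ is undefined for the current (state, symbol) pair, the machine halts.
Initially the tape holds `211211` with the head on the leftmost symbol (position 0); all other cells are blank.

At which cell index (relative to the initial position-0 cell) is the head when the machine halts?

2

A | __[2]11211   read 2 → write 1, move -1, go to B
B | _[_]111211   read _ → write 2, move +1, go to E
E | _2[1]11211   read 1 → write 1, move +1, go to D
D | _21[1]1211   read 1 → write _, move -1, go to D
D | _2[1]_1211   read 1 → write _, move -1, go to D
D | _[2]__1211   read 2 → write _, move -1, go to B
B | [_]___1211   read _ → write 2, move +1, go to E
E | 2[_]__1211   read _ → write 2, move +1, go to A
A | 22[_]_1211   read _ → write _, move 0, go to B
B | 22[_]_1211   read _ → write 2, move +1, go to E
E | 222[_]1211   read _ → write 2, move +1, go to A
A | 2222[1]211
At halt the head is at cell 2.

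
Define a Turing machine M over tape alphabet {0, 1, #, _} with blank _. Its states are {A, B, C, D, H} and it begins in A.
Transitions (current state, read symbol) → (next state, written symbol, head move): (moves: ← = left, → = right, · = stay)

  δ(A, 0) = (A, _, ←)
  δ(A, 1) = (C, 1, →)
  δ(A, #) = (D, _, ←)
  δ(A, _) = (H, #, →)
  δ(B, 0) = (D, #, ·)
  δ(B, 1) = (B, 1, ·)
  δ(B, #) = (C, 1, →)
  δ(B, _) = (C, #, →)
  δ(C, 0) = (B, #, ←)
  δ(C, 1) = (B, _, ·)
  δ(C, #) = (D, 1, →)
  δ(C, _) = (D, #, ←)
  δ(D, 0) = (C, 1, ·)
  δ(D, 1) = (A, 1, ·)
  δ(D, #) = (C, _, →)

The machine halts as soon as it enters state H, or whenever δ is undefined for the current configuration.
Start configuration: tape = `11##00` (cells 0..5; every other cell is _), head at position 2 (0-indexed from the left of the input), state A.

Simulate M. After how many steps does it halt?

state=A head=2 tape=11[#]#00__   (A,#)→(D,_,←)
state=D head=1 tape=1[1]_#00__   (D,1)→(A,1,·)
state=A head=1 tape=1[1]_#00__   (A,1)→(C,1,→)
state=C head=2 tape=11[_]#00__   (C,_)→(D,#,←)
state=D head=1 tape=1[1]##00__   (D,1)→(A,1,·)
state=A head=1 tape=1[1]##00__   (A,1)→(C,1,→)
state=C head=2 tape=11[#]#00__   (C,#)→(D,1,→)
state=D head=3 tape=111[#]00__   (D,#)→(C,_,→)
state=C head=4 tape=111_[0]0__   (C,0)→(B,#,←)
state=B head=3 tape=111[_]#0__   (B,_)→(C,#,→)
state=C head=4 tape=111#[#]0__   (C,#)→(D,1,→)
state=D head=5 tape=111#1[0]__   (D,0)→(C,1,·)
state=C head=5 tape=111#1[1]__   (C,1)→(B,_,·)
state=B head=5 tape=111#1[_]__   (B,_)→(C,#,→)
state=C head=6 tape=111#1#[_]_   (C,_)→(D,#,←)
state=D head=5 tape=111#1[#]#_   (D,#)→(C,_,→)
state=C head=6 tape=111#1_[#]_   (C,#)→(D,1,→)
state=D head=7 tape=111#1_1[_]
M halts after 17 transitions.

17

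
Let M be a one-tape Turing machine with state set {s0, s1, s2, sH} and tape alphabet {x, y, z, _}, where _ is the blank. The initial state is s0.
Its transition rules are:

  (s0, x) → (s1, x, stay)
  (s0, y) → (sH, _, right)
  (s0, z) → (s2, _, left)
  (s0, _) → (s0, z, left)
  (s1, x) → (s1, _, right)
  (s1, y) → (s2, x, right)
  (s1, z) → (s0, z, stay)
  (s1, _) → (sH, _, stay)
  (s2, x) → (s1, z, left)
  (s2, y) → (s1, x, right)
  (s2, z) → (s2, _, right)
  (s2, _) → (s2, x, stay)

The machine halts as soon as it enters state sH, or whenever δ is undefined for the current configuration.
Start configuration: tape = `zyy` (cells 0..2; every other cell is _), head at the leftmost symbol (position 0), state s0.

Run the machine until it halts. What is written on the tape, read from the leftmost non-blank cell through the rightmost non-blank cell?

z_yy

state=s0 head=0 tape=__[z]yy   (s0,z)→(s2,_,left)
state=s2 head=-1 tape=_[_]_yy   (s2,_)→(s2,x,stay)
state=s2 head=-1 tape=_[x]_yy   (s2,x)→(s1,z,left)
state=s1 head=-2 tape=[_]z_yy   (s1,_)→(sH,_,stay)
state=sH head=-2 tape=[_]z_yy
The non-blank tape span at halt is z_yy.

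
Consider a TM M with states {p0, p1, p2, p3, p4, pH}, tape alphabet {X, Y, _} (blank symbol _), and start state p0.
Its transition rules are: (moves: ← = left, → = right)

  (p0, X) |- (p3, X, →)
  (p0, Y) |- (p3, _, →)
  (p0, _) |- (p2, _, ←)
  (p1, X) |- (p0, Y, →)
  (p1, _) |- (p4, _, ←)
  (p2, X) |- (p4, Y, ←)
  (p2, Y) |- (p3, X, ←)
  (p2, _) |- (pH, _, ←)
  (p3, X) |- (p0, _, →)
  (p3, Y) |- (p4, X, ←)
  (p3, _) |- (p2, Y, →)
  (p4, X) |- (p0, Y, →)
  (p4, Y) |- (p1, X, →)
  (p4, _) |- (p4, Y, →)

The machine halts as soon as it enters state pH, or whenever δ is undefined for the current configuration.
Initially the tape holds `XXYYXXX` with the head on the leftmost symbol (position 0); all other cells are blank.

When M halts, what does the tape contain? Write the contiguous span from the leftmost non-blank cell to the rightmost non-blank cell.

state=p0 head=0 tape=[X]XYYXXX__   (p0,X)→(p3,X,→)
state=p3 head=1 tape=X[X]YYXXX__   (p3,X)→(p0,_,→)
state=p0 head=2 tape=X_[Y]YXXX__   (p0,Y)→(p3,_,→)
state=p3 head=3 tape=X__[Y]XXX__   (p3,Y)→(p4,X,←)
state=p4 head=2 tape=X_[_]XXXX__   (p4,_)→(p4,Y,→)
state=p4 head=3 tape=X_Y[X]XXX__   (p4,X)→(p0,Y,→)
state=p0 head=4 tape=X_YY[X]XX__   (p0,X)→(p3,X,→)
state=p3 head=5 tape=X_YYX[X]X__   (p3,X)→(p0,_,→)
state=p0 head=6 tape=X_YYX_[X]__   (p0,X)→(p3,X,→)
state=p3 head=7 tape=X_YYX_X[_]_   (p3,_)→(p2,Y,→)
state=p2 head=8 tape=X_YYX_XY[_]   (p2,_)→(pH,_,←)
state=pH head=7 tape=X_YYX_X[Y]_
The non-blank tape span at halt is X_YYX_XY.

X_YYX_XY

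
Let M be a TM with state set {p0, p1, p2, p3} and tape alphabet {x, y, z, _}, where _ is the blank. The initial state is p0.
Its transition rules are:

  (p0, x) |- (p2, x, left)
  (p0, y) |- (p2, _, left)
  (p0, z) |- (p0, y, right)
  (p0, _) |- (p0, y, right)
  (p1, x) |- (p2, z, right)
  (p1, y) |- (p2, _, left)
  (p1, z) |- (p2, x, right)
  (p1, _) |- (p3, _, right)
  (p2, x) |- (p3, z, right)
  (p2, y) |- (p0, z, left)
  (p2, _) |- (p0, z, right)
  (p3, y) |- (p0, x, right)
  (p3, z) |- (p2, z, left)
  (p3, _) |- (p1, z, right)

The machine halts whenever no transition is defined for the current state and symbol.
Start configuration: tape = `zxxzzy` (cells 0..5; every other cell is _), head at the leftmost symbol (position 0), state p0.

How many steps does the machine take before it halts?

14

state=p0 head=0 tape=__[z]xxzzy   (p0,z)→(p0,y,right)
state=p0 head=1 tape=__y[x]xzzy   (p0,x)→(p2,x,left)
state=p2 head=0 tape=__[y]xxzzy   (p2,y)→(p0,z,left)
state=p0 head=-1 tape=_[_]zxxzzy   (p0,_)→(p0,y,right)
state=p0 head=0 tape=_y[z]xxzzy   (p0,z)→(p0,y,right)
state=p0 head=1 tape=_yy[x]xzzy   (p0,x)→(p2,x,left)
state=p2 head=0 tape=_y[y]xxzzy   (p2,y)→(p0,z,left)
state=p0 head=-1 tape=_[y]zxxzzy   (p0,y)→(p2,_,left)
state=p2 head=-2 tape=[_]_zxxzzy   (p2,_)→(p0,z,right)
state=p0 head=-1 tape=z[_]zxxzzy   (p0,_)→(p0,y,right)
state=p0 head=0 tape=zy[z]xxzzy   (p0,z)→(p0,y,right)
state=p0 head=1 tape=zyy[x]xzzy   (p0,x)→(p2,x,left)
state=p2 head=0 tape=zy[y]xxzzy   (p2,y)→(p0,z,left)
state=p0 head=-1 tape=z[y]zxxzzy   (p0,y)→(p2,_,left)
state=p2 head=-2 tape=[z]_zxxzzy
M halts after 14 transitions.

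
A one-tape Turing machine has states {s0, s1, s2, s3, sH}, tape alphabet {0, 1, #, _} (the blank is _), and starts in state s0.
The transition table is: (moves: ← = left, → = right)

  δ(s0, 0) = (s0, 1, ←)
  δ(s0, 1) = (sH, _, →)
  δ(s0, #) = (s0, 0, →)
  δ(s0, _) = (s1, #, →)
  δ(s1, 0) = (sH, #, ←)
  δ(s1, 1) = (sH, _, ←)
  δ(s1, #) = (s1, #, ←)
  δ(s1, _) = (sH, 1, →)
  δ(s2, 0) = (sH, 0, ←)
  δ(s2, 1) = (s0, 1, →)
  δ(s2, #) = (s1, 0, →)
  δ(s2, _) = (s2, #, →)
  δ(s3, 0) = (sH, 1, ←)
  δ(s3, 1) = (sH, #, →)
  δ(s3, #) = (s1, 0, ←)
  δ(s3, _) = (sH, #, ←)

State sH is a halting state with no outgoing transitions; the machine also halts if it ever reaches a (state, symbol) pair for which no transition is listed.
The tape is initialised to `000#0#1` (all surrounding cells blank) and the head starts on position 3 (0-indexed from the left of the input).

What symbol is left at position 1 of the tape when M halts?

1

s0 | _000[#]0#1   read # → write 0, move →, go to s0
s0 | _0000[0]#1   read 0 → write 1, move ←, go to s0
s0 | _000[0]1#1   read 0 → write 1, move ←, go to s0
s0 | _00[0]11#1   read 0 → write 1, move ←, go to s0
s0 | _0[0]111#1   read 0 → write 1, move ←, go to s0
s0 | _[0]1111#1   read 0 → write 1, move ←, go to s0
s0 | [_]11111#1   read _ → write #, move →, go to s1
s1 | #[1]1111#1   read 1 → write _, move ←, go to sH
sH | [#]_1111#1
Cell 1 holds 1 when M halts.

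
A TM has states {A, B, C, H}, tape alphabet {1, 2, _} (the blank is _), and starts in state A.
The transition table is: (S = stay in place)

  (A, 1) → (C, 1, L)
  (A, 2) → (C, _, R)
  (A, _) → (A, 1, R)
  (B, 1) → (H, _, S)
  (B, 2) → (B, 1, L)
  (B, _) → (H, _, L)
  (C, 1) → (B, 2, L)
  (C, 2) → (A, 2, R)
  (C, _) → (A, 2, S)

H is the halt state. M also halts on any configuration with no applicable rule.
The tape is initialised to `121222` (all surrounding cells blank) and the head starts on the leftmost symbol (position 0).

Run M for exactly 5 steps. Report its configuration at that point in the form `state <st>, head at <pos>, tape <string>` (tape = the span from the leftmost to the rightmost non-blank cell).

state H, head at -2, tape 221222

A | __[1]21222   read 1 → write 1, move L, go to C
C | _[_]121222   read _ → write 2, move S, go to A
A | _[2]121222   read 2 → write _, move R, go to C
C | __[1]21222   read 1 → write 2, move L, go to B
B | _[_]221222   read _ → write _, move L, go to H
H | [_]_221222
After 5 steps: state H, head at -2, tape 221222.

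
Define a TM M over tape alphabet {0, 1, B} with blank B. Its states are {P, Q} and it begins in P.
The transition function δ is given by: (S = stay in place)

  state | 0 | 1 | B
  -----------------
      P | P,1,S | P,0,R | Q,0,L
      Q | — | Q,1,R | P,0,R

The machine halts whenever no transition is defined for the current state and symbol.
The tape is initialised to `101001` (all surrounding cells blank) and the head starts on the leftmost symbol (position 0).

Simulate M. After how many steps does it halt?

10

state=P head=0 tape=[1]01001B   (P,1)→(P,0,R)
state=P head=1 tape=0[0]1001B   (P,0)→(P,1,S)
state=P head=1 tape=0[1]1001B   (P,1)→(P,0,R)
state=P head=2 tape=00[1]001B   (P,1)→(P,0,R)
state=P head=3 tape=000[0]01B   (P,0)→(P,1,S)
state=P head=3 tape=000[1]01B   (P,1)→(P,0,R)
state=P head=4 tape=0000[0]1B   (P,0)→(P,1,S)
state=P head=4 tape=0000[1]1B   (P,1)→(P,0,R)
state=P head=5 tape=00000[1]B   (P,1)→(P,0,R)
state=P head=6 tape=000000[B]   (P,B)→(Q,0,L)
state=Q head=5 tape=00000[0]0
M halts after 10 transitions.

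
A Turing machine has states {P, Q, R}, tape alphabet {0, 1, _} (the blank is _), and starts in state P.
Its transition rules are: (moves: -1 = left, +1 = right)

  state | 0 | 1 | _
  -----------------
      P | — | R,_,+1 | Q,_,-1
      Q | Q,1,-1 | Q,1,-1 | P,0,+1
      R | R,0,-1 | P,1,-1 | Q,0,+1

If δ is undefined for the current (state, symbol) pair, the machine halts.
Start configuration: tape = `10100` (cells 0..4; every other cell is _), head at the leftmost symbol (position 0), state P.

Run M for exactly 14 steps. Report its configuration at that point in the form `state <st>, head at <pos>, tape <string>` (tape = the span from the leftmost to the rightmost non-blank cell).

state Q, head at 0, tape 0_01100

state=P head=0 tape=__[1]0100   (P,1)→(R,_,+1)
state=R head=1 tape=___[0]100   (R,0)→(R,0,-1)
state=R head=0 tape=__[_]0100   (R,_)→(Q,0,+1)
state=Q head=1 tape=__0[0]100   (Q,0)→(Q,1,-1)
state=Q head=0 tape=__[0]1100   (Q,0)→(Q,1,-1)
state=Q head=-1 tape=_[_]11100   (Q,_)→(P,0,+1)
state=P head=0 tape=_0[1]1100   (P,1)→(R,_,+1)
state=R head=1 tape=_0_[1]100   (R,1)→(P,1,-1)
state=P head=0 tape=_0[_]1100   (P,_)→(Q,_,-1)
state=Q head=-1 tape=_[0]_1100   (Q,0)→(Q,1,-1)
state=Q head=-2 tape=[_]1_1100   (Q,_)→(P,0,+1)
state=P head=-1 tape=0[1]_1100   (P,1)→(R,_,+1)
state=R head=0 tape=0_[_]1100   (R,_)→(Q,0,+1)
state=Q head=1 tape=0_0[1]100   (Q,1)→(Q,1,-1)
state=Q head=0 tape=0_[0]1100
After 14 steps: state Q, head at 0, tape 0_01100.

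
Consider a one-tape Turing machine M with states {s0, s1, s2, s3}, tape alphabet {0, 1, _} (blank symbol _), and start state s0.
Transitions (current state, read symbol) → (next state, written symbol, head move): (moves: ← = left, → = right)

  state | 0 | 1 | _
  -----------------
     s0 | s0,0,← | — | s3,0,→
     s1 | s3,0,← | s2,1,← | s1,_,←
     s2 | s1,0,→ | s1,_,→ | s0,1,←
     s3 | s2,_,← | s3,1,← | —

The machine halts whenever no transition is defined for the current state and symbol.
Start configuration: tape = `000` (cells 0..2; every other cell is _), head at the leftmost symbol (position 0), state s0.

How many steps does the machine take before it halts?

6

state=s0 head=0 tape=__[0]00   (s0,0)→(s0,0,←)
state=s0 head=-1 tape=_[_]000   (s0,_)→(s3,0,→)
state=s3 head=0 tape=_0[0]00   (s3,0)→(s2,_,←)
state=s2 head=-1 tape=_[0]_00   (s2,0)→(s1,0,→)
state=s1 head=0 tape=_0[_]00   (s1,_)→(s1,_,←)
state=s1 head=-1 tape=_[0]_00   (s1,0)→(s3,0,←)
state=s3 head=-2 tape=[_]0_00
M halts after 6 transitions.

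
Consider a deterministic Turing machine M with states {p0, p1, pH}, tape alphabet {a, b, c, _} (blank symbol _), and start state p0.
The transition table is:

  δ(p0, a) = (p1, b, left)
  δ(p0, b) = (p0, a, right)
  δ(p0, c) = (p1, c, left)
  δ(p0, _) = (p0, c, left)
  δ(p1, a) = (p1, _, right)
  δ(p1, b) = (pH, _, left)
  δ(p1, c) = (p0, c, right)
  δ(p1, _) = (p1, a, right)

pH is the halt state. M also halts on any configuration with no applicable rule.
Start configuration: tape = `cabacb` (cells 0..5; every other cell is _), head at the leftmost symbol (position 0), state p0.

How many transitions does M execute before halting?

10

p0 | _[c]abacb   read c → write c, move left, go to p1
p1 | [_]cabacb   read _ → write a, move right, go to p1
p1 | a[c]abacb   read c → write c, move right, go to p0
p0 | ac[a]bacb   read a → write b, move left, go to p1
p1 | a[c]bbacb   read c → write c, move right, go to p0
p0 | ac[b]bacb   read b → write a, move right, go to p0
p0 | aca[b]acb   read b → write a, move right, go to p0
p0 | acaa[a]cb   read a → write b, move left, go to p1
p1 | aca[a]bcb   read a → write _, move right, go to p1
p1 | aca_[b]cb   read b → write _, move left, go to pH
pH | aca[_]_cb
M halts after 10 transitions.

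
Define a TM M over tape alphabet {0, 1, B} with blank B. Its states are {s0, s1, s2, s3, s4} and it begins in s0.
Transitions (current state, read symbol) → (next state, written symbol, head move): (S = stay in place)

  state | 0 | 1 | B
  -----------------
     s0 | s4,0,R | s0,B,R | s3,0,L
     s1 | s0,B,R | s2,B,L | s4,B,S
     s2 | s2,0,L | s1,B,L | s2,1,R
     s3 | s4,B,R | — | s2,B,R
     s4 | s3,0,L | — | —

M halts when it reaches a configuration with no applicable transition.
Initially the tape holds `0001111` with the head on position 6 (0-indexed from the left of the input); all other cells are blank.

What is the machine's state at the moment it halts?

state=s0 head=6 tape=BB000111[1]B   (s0,1)→(s0,B,R)
state=s0 head=7 tape=BB000111B[B]   (s0,B)→(s3,0,L)
state=s3 head=6 tape=BB000111[B]0   (s3,B)→(s2,B,R)
state=s2 head=7 tape=BB000111B[0]   (s2,0)→(s2,0,L)
state=s2 head=6 tape=BB000111[B]0   (s2,B)→(s2,1,R)
state=s2 head=7 tape=BB0001111[0]   (s2,0)→(s2,0,L)
state=s2 head=6 tape=BB000111[1]0   (s2,1)→(s1,B,L)
state=s1 head=5 tape=BB00011[1]B0   (s1,1)→(s2,B,L)
state=s2 head=4 tape=BB0001[1]BB0   (s2,1)→(s1,B,L)
state=s1 head=3 tape=BB000[1]BBB0   (s1,1)→(s2,B,L)
state=s2 head=2 tape=BB00[0]BBBB0   (s2,0)→(s2,0,L)
state=s2 head=1 tape=BB0[0]0BBBB0   (s2,0)→(s2,0,L)
state=s2 head=0 tape=BB[0]00BBBB0   (s2,0)→(s2,0,L)
state=s2 head=-1 tape=B[B]000BBBB0   (s2,B)→(s2,1,R)
state=s2 head=0 tape=B1[0]00BBBB0   (s2,0)→(s2,0,L)
state=s2 head=-1 tape=B[1]000BBBB0   (s2,1)→(s1,B,L)
state=s1 head=-2 tape=[B]B000BBBB0   (s1,B)→(s4,B,S)
state=s4 head=-2 tape=[B]B000BBBB0
No transition is defined for (s4, B); M halts in state s4.

s4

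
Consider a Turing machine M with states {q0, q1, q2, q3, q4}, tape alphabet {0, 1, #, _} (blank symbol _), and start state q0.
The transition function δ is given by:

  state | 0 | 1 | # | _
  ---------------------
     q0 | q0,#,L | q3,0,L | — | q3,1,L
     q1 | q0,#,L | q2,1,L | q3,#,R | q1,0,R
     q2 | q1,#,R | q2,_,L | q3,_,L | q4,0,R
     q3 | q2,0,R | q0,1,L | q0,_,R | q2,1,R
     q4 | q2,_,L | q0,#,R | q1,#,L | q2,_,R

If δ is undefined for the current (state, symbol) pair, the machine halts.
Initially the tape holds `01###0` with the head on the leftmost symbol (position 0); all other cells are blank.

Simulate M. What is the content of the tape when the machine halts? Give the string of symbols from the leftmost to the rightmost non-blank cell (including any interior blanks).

state=q0 head=0 tape=___[0]1###0   (q0,0)→(q0,#,L)
state=q0 head=-1 tape=__[_]#1###0   (q0,_)→(q3,1,L)
state=q3 head=-2 tape=_[_]1#1###0   (q3,_)→(q2,1,R)
state=q2 head=-1 tape=_1[1]#1###0   (q2,1)→(q2,_,L)
state=q2 head=-2 tape=_[1]_#1###0   (q2,1)→(q2,_,L)
state=q2 head=-3 tape=[_]__#1###0   (q2,_)→(q4,0,R)
state=q4 head=-2 tape=0[_]_#1###0   (q4,_)→(q2,_,R)
state=q2 head=-1 tape=0_[_]#1###0   (q2,_)→(q4,0,R)
state=q4 head=0 tape=0_0[#]1###0   (q4,#)→(q1,#,L)
state=q1 head=-1 tape=0_[0]#1###0   (q1,0)→(q0,#,L)
state=q0 head=-2 tape=0[_]##1###0   (q0,_)→(q3,1,L)
state=q3 head=-3 tape=[0]1##1###0   (q3,0)→(q2,0,R)
state=q2 head=-2 tape=0[1]##1###0   (q2,1)→(q2,_,L)
state=q2 head=-3 tape=[0]_##1###0   (q2,0)→(q1,#,R)
state=q1 head=-2 tape=#[_]##1###0   (q1,_)→(q1,0,R)
state=q1 head=-1 tape=#0[#]#1###0   (q1,#)→(q3,#,R)
state=q3 head=0 tape=#0#[#]1###0   (q3,#)→(q0,_,R)
state=q0 head=1 tape=#0#_[1]###0   (q0,1)→(q3,0,L)
state=q3 head=0 tape=#0#[_]0###0   (q3,_)→(q2,1,R)
state=q2 head=1 tape=#0#1[0]###0   (q2,0)→(q1,#,R)
state=q1 head=2 tape=#0#1#[#]##0   (q1,#)→(q3,#,R)
state=q3 head=3 tape=#0#1##[#]#0   (q3,#)→(q0,_,R)
state=q0 head=4 tape=#0#1##_[#]0
The non-blank tape span at halt is #0#1##_#0.

#0#1##_#0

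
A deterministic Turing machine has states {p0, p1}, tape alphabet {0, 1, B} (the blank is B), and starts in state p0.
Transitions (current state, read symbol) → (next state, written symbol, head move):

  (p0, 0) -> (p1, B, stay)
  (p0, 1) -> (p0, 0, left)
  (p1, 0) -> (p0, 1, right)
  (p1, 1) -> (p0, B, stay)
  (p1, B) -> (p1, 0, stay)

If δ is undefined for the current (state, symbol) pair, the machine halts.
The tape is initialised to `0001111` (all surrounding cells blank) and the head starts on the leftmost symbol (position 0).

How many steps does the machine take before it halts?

p0 | B[0]001111   read 0 → write B, move stay, go to p1
p1 | B[B]001111   read B → write 0, move stay, go to p1
p1 | B[0]001111   read 0 → write 1, move right, go to p0
p0 | B1[0]01111   read 0 → write B, move stay, go to p1
p1 | B1[B]01111   read B → write 0, move stay, go to p1
p1 | B1[0]01111   read 0 → write 1, move right, go to p0
p0 | B11[0]1111   read 0 → write B, move stay, go to p1
p1 | B11[B]1111   read B → write 0, move stay, go to p1
p1 | B11[0]1111   read 0 → write 1, move right, go to p0
p0 | B111[1]111   read 1 → write 0, move left, go to p0
p0 | B11[1]0111   read 1 → write 0, move left, go to p0
p0 | B1[1]00111   read 1 → write 0, move left, go to p0
p0 | B[1]000111   read 1 → write 0, move left, go to p0
p0 | [B]0000111
M halts after 13 transitions.

13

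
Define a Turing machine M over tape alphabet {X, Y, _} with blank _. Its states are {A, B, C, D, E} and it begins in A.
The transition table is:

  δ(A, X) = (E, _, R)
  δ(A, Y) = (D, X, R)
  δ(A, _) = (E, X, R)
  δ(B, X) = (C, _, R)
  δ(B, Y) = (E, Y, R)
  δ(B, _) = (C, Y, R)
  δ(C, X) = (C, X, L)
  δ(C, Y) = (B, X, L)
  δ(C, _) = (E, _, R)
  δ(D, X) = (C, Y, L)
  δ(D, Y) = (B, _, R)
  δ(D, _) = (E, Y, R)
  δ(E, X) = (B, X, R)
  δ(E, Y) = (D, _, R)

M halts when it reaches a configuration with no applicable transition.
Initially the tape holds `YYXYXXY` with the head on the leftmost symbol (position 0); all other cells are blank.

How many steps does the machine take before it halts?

state=A head=0 tape=[Y]YXYXXY_   (A,Y)→(D,X,R)
state=D head=1 tape=X[Y]XYXXY_   (D,Y)→(B,_,R)
state=B head=2 tape=X_[X]YXXY_   (B,X)→(C,_,R)
state=C head=3 tape=X__[Y]XXY_   (C,Y)→(B,X,L)
state=B head=2 tape=X_[_]XXXY_   (B,_)→(C,Y,R)
state=C head=3 tape=X_Y[X]XXY_   (C,X)→(C,X,L)
state=C head=2 tape=X_[Y]XXXY_   (C,Y)→(B,X,L)
state=B head=1 tape=X[_]XXXXY_   (B,_)→(C,Y,R)
state=C head=2 tape=XY[X]XXXY_   (C,X)→(C,X,L)
state=C head=1 tape=X[Y]XXXXY_   (C,Y)→(B,X,L)
state=B head=0 tape=[X]XXXXXY_   (B,X)→(C,_,R)
state=C head=1 tape=_[X]XXXXY_   (C,X)→(C,X,L)
state=C head=0 tape=[_]XXXXXY_   (C,_)→(E,_,R)
state=E head=1 tape=_[X]XXXXY_   (E,X)→(B,X,R)
state=B head=2 tape=_X[X]XXXY_   (B,X)→(C,_,R)
state=C head=3 tape=_X_[X]XXY_   (C,X)→(C,X,L)
state=C head=2 tape=_X[_]XXXY_   (C,_)→(E,_,R)
state=E head=3 tape=_X_[X]XXY_   (E,X)→(B,X,R)
state=B head=4 tape=_X_X[X]XY_   (B,X)→(C,_,R)
state=C head=5 tape=_X_X_[X]Y_   (C,X)→(C,X,L)
state=C head=4 tape=_X_X[_]XY_   (C,_)→(E,_,R)
state=E head=5 tape=_X_X_[X]Y_   (E,X)→(B,X,R)
state=B head=6 tape=_X_X_X[Y]_   (B,Y)→(E,Y,R)
state=E head=7 tape=_X_X_XY[_]
M halts after 23 transitions.

23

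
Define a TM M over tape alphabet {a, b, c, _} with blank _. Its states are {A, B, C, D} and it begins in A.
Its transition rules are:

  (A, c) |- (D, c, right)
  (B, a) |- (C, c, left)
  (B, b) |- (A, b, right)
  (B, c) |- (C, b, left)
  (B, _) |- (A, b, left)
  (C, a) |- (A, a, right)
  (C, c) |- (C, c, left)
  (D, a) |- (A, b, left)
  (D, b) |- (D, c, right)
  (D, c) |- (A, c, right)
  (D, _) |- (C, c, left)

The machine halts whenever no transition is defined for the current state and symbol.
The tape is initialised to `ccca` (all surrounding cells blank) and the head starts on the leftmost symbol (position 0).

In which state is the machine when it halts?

A | _[c]cca_   read c → write c, move right, go to D
D | _c[c]ca_   read c → write c, move right, go to A
A | _cc[c]a_   read c → write c, move right, go to D
D | _ccc[a]_   read a → write b, move left, go to A
A | _cc[c]b_   read c → write c, move right, go to D
D | _ccc[b]_   read b → write c, move right, go to D
D | _cccc[_]   read _ → write c, move left, go to C
C | _ccc[c]c   read c → write c, move left, go to C
C | _cc[c]cc   read c → write c, move left, go to C
C | _c[c]ccc   read c → write c, move left, go to C
C | _[c]cccc   read c → write c, move left, go to C
C | [_]ccccc
No transition is defined for (C, _); M halts in state C.

C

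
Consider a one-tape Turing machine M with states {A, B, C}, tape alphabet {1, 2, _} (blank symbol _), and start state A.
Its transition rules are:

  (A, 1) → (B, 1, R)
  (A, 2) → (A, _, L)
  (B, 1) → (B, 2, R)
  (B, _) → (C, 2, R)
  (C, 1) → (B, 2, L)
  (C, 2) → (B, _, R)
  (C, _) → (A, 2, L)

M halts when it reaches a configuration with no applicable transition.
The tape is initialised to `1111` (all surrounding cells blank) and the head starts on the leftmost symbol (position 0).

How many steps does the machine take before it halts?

20

state=A head=0 tape=[1]111__   (A,1)→(B,1,R)
state=B head=1 tape=1[1]11__   (B,1)→(B,2,R)
state=B head=2 tape=12[1]1__   (B,1)→(B,2,R)
state=B head=3 tape=122[1]__   (B,1)→(B,2,R)
state=B head=4 tape=1222[_]_   (B,_)→(C,2,R)
state=C head=5 tape=12222[_]   (C,_)→(A,2,L)
state=A head=4 tape=1222[2]2   (A,2)→(A,_,L)
state=A head=3 tape=122[2]_2   (A,2)→(A,_,L)
state=A head=2 tape=12[2]__2   (A,2)→(A,_,L)
state=A head=1 tape=1[2]___2   (A,2)→(A,_,L)
state=A head=0 tape=[1]____2   (A,1)→(B,1,R)
state=B head=1 tape=1[_]___2   (B,_)→(C,2,R)
state=C head=2 tape=12[_]__2   (C,_)→(A,2,L)
state=A head=1 tape=1[2]2__2   (A,2)→(A,_,L)
state=A head=0 tape=[1]_2__2   (A,1)→(B,1,R)
state=B head=1 tape=1[_]2__2   (B,_)→(C,2,R)
state=C head=2 tape=12[2]__2   (C,2)→(B,_,R)
state=B head=3 tape=12_[_]_2   (B,_)→(C,2,R)
state=C head=4 tape=12_2[_]2   (C,_)→(A,2,L)
state=A head=3 tape=12_[2]22   (A,2)→(A,_,L)
state=A head=2 tape=12[_]_22
M halts after 20 transitions.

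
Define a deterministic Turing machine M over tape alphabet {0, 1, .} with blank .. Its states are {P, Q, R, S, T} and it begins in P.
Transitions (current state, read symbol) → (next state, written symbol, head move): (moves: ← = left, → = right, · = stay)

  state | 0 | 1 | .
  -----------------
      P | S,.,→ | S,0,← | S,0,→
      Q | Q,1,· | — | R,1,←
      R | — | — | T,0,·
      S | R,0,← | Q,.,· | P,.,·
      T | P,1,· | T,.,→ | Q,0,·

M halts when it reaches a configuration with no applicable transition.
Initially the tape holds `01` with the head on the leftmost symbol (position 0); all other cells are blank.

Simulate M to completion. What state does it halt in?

R

state=P head=0 tape=.[0]1   (P,0)→(S,.,→)
state=S head=1 tape=..[1]   (S,1)→(Q,.,·)
state=Q head=1 tape=..[.]   (Q,.)→(R,1,←)
state=R head=0 tape=.[.]1   (R,.)→(T,0,·)
state=T head=0 tape=.[0]1   (T,0)→(P,1,·)
state=P head=0 tape=.[1]1   (P,1)→(S,0,←)
state=S head=-1 tape=[.]01   (S,.)→(P,.,·)
state=P head=-1 tape=[.]01   (P,.)→(S,0,→)
state=S head=0 tape=0[0]1   (S,0)→(R,0,←)
state=R head=-1 tape=[0]01
No transition is defined for (R, 0); M halts in state R.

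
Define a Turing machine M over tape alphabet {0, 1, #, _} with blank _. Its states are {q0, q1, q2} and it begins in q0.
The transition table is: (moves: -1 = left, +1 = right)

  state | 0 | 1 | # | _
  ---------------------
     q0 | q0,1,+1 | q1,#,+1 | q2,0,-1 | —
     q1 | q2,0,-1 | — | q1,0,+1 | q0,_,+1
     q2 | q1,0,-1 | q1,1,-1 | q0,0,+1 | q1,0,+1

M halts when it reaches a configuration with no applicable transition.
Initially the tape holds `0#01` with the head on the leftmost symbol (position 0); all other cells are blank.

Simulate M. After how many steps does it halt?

11

q0 | _[0]#01__   read 0 → write 1, move +1, go to q0
q0 | _1[#]01__   read # → write 0, move -1, go to q2
q2 | _[1]001__   read 1 → write 1, move -1, go to q1
q1 | [_]1001__   read _ → write _, move +1, go to q0
q0 | _[1]001__   read 1 → write #, move +1, go to q1
q1 | _#[0]01__   read 0 → write 0, move -1, go to q2
q2 | _[#]001__   read # → write 0, move +1, go to q0
q0 | _0[0]01__   read 0 → write 1, move +1, go to q0
q0 | _01[0]1__   read 0 → write 1, move +1, go to q0
q0 | _011[1]__   read 1 → write #, move +1, go to q1
q1 | _011#[_]_   read _ → write _, move +1, go to q0
q0 | _011#_[_]
M halts after 11 transitions.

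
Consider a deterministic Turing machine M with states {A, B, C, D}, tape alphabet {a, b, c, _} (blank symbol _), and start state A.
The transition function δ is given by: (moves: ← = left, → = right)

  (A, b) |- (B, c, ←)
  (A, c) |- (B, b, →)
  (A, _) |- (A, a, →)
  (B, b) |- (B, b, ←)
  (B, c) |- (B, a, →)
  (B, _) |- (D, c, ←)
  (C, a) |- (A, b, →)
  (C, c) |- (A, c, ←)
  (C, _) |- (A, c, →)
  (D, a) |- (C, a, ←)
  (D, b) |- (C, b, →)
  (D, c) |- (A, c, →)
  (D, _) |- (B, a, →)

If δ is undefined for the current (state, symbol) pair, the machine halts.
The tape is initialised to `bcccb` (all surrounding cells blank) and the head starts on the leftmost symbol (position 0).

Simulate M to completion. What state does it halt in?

B

state=A head=0 tape=__[b]cccb   (A,b)→(B,c,←)
state=B head=-1 tape=_[_]ccccb   (B,_)→(D,c,←)
state=D head=-2 tape=[_]cccccb   (D,_)→(B,a,→)
state=B head=-1 tape=a[c]ccccb   (B,c)→(B,a,→)
state=B head=0 tape=aa[c]cccb   (B,c)→(B,a,→)
state=B head=1 tape=aaa[c]ccb   (B,c)→(B,a,→)
state=B head=2 tape=aaaa[c]cb   (B,c)→(B,a,→)
state=B head=3 tape=aaaaa[c]b   (B,c)→(B,a,→)
state=B head=4 tape=aaaaaa[b]   (B,b)→(B,b,←)
state=B head=3 tape=aaaaa[a]b
No transition is defined for (B, a); M halts in state B.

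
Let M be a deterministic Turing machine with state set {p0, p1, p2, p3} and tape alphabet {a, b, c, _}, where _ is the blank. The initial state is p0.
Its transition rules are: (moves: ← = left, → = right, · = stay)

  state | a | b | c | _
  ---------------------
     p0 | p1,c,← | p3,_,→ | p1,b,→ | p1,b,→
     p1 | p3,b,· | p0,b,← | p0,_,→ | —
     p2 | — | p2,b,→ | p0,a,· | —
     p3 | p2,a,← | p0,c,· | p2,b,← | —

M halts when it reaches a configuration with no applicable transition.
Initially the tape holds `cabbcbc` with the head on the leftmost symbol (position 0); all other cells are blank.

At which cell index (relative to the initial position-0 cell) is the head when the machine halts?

5

p0 | [c]abbcbc   read c → write b, move →, go to p1
p1 | b[a]bbcbc   read a → write b, move ·, go to p3
p3 | b[b]bbcbc   read b → write c, move ·, go to p0
p0 | b[c]bbcbc   read c → write b, move →, go to p1
p1 | bb[b]bcbc   read b → write b, move ←, go to p0
p0 | b[b]bbcbc   read b → write _, move →, go to p3
p3 | b_[b]bcbc   read b → write c, move ·, go to p0
p0 | b_[c]bcbc   read c → write b, move →, go to p1
p1 | b_b[b]cbc   read b → write b, move ←, go to p0
p0 | b_[b]bcbc   read b → write _, move →, go to p3
p3 | b__[b]cbc   read b → write c, move ·, go to p0
p0 | b__[c]cbc   read c → write b, move →, go to p1
p1 | b__b[c]bc   read c → write _, move →, go to p0
p0 | b__b_[b]c   read b → write _, move →, go to p3
p3 | b__b__[c]   read c → write b, move ←, go to p2
p2 | b__b_[_]b
At halt the head is at cell 5.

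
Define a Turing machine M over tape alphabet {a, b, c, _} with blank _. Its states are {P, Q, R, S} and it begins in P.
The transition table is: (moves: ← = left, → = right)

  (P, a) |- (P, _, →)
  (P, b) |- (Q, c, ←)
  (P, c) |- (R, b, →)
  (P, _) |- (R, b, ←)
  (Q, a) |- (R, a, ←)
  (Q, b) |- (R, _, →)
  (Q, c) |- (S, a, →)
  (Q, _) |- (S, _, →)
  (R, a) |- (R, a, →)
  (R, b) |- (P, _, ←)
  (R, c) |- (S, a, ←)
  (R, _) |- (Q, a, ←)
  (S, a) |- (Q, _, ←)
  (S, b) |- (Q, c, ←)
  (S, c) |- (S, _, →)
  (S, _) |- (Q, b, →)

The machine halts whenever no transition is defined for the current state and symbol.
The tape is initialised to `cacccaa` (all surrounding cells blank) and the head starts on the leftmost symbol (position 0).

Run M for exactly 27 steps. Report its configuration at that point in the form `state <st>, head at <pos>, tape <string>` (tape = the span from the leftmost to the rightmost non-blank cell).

P | __[c]acccaa   read c → write b, move →, go to R
R | __b[a]cccaa   read a → write a, move →, go to R
R | __ba[c]ccaa   read c → write a, move ←, go to S
S | __b[a]accaa   read a → write _, move ←, go to Q
Q | __[b]_accaa   read b → write _, move →, go to R
R | ___[_]accaa   read _ → write a, move ←, go to Q
Q | __[_]aaccaa   read _ → write _, move →, go to S
S | ___[a]accaa   read a → write _, move ←, go to Q
Q | __[_]_accaa   read _ → write _, move →, go to S
S | ___[_]accaa   read _ → write b, move →, go to Q
Q | ___b[a]ccaa   read a → write a, move ←, go to R
R | ___[b]accaa   read b → write _, move ←, go to P
P | __[_]_accaa   read _ → write b, move ←, go to R
R | _[_]b_accaa   read _ → write a, move ←, go to Q
Q | [_]ab_accaa   read _ → write _, move →, go to S
S | _[a]b_accaa   read a → write _, move ←, go to Q
Q | [_]_b_accaa   read _ → write _, move →, go to S
S | _[_]b_accaa   read _ → write b, move →, go to Q
Q | _b[b]_accaa   read b → write _, move →, go to R
R | _b_[_]accaa   read _ → write a, move ←, go to Q
Q | _b[_]aaccaa   read _ → write _, move →, go to S
S | _b_[a]accaa   read a → write _, move ←, go to Q
Q | _b[_]_accaa   read _ → write _, move →, go to S
S | _b_[_]accaa   read _ → write b, move →, go to Q
Q | _b_b[a]ccaa   read a → write a, move ←, go to R
R | _b_[b]accaa   read b → write _, move ←, go to P
P | _b[_]_accaa   read _ → write b, move ←, go to R
R | _[b]b_accaa
After 27 steps: state R, head at -1, tape bb_accaa.

state R, head at -1, tape bb_accaa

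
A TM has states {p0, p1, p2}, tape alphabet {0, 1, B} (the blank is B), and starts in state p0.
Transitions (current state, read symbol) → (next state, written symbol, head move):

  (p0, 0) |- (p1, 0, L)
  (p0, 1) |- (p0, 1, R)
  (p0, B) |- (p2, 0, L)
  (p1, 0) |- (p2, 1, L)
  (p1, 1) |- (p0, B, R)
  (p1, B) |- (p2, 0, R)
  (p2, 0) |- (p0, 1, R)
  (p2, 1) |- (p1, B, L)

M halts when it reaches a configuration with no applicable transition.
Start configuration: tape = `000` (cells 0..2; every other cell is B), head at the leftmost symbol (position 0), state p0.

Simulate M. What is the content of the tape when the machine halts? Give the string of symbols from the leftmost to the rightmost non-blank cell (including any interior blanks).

0B000

state=p0 head=0 tape=B[0]00B   (p0,0)→(p1,0,L)
state=p1 head=-1 tape=[B]000B   (p1,B)→(p2,0,R)
state=p2 head=0 tape=0[0]00B   (p2,0)→(p0,1,R)
state=p0 head=1 tape=01[0]0B   (p0,0)→(p1,0,L)
state=p1 head=0 tape=0[1]00B   (p1,1)→(p0,B,R)
state=p0 head=1 tape=0B[0]0B   (p0,0)→(p1,0,L)
state=p1 head=0 tape=0[B]00B   (p1,B)→(p2,0,R)
state=p2 head=1 tape=00[0]0B   (p2,0)→(p0,1,R)
state=p0 head=2 tape=001[0]B   (p0,0)→(p1,0,L)
state=p1 head=1 tape=00[1]0B   (p1,1)→(p0,B,R)
state=p0 head=2 tape=00B[0]B   (p0,0)→(p1,0,L)
state=p1 head=1 tape=00[B]0B   (p1,B)→(p2,0,R)
state=p2 head=2 tape=000[0]B   (p2,0)→(p0,1,R)
state=p0 head=3 tape=0001[B]   (p0,B)→(p2,0,L)
state=p2 head=2 tape=000[1]0   (p2,1)→(p1,B,L)
state=p1 head=1 tape=00[0]B0   (p1,0)→(p2,1,L)
state=p2 head=0 tape=0[0]1B0   (p2,0)→(p0,1,R)
state=p0 head=1 tape=01[1]B0   (p0,1)→(p0,1,R)
state=p0 head=2 tape=011[B]0   (p0,B)→(p2,0,L)
state=p2 head=1 tape=01[1]00   (p2,1)→(p1,B,L)
state=p1 head=0 tape=0[1]B00   (p1,1)→(p0,B,R)
state=p0 head=1 tape=0B[B]00   (p0,B)→(p2,0,L)
state=p2 head=0 tape=0[B]000
The non-blank tape span at halt is 0B000.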